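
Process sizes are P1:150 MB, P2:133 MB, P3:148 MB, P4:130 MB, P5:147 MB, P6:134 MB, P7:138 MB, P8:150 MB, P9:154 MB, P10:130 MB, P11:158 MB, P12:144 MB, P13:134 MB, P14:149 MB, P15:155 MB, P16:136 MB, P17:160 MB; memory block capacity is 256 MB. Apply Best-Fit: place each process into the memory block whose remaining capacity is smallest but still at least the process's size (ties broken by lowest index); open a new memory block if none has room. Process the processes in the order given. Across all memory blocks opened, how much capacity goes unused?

memory block 1: place P1 (150 MB), 106 MB left
memory block 2: place P2 (133 MB), 123 MB left
memory block 3: place P3 (148 MB), 108 MB left
memory block 4: place P4 (130 MB), 126 MB left
memory block 5: place P5 (147 MB), 109 MB left
memory block 6: place P6 (134 MB), 122 MB left
memory block 7: place P7 (138 MB), 118 MB left
memory block 8: place P8 (150 MB), 106 MB left
memory block 9: place P9 (154 MB), 102 MB left
memory block 10: place P10 (130 MB), 126 MB left
memory block 11: place P11 (158 MB), 98 MB left
memory block 12: place P12 (144 MB), 112 MB left
memory block 13: place P13 (134 MB), 122 MB left
memory block 14: place P14 (149 MB), 107 MB left
memory block 15: place P15 (155 MB), 101 MB left
memory block 16: place P16 (136 MB), 120 MB left
memory block 17: place P17 (160 MB), 96 MB left
17 memory blocks × 256 MB = 4352 MB; used 2450 MB; unused 1902 MB.

1902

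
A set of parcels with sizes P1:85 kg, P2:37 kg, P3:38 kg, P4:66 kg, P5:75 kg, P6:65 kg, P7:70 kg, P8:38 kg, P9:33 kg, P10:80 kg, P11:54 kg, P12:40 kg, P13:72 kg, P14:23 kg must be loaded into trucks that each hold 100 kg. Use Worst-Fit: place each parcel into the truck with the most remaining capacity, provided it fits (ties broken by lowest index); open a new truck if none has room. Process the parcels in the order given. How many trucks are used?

Put P1 (85 kg) in truck 1; 15 kg remain.
Put P2 (37 kg) in truck 2; 63 kg remain.
Put P3 (38 kg) in truck 2; 25 kg remain.
Put P4 (66 kg) in truck 3; 34 kg remain.
Put P5 (75 kg) in truck 4; 25 kg remain.
Put P6 (65 kg) in truck 5; 35 kg remain.
Put P7 (70 kg) in truck 6; 30 kg remain.
Put P8 (38 kg) in truck 7; 62 kg remain.
Put P9 (33 kg) in truck 7; 29 kg remain.
Put P10 (80 kg) in truck 8; 20 kg remain.
Put P11 (54 kg) in truck 9; 46 kg remain.
Put P12 (40 kg) in truck 9; 6 kg remain.
Put P13 (72 kg) in truck 10; 28 kg remain.
Put P14 (23 kg) in truck 5; 12 kg remain.
Final trucks: [85] [37,38] [66] [75] [65,23] [70] [38,33] [80] [54,40] [72].

10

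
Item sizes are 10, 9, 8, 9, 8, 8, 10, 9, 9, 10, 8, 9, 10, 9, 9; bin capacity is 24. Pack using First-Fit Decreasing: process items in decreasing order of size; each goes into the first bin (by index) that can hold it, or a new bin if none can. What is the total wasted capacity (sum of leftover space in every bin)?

Sorted descending: 10, 10, 10, 10, 9, 9, 9, 9, 9, 9, 9, 8, 8, 8, 8.
10 → bin 1 (remaining 14)
10 → bin 1 (remaining 4)
10 → bin 2 (remaining 14)
10 → bin 2 (remaining 4)
9 → bin 3 (remaining 15)
9 → bin 3 (remaining 6)
9 → bin 4 (remaining 15)
9 → bin 4 (remaining 6)
9 → bin 5 (remaining 15)
9 → bin 5 (remaining 6)
9 → bin 6 (remaining 15)
8 → bin 6 (remaining 7)
8 → bin 7 (remaining 16)
8 → bin 7 (remaining 8)
8 → bin 7 (remaining 0)
7 bins × 24 = 168; used 135; unused 33.

33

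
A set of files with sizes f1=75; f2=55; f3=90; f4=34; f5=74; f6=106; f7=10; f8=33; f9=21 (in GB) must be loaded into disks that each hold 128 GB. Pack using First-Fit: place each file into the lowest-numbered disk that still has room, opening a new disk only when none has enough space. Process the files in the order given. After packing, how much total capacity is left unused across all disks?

disk 1: place f1 (75 GB), 53 GB left
disk 2: place f2 (55 GB), 73 GB left
disk 3: place f3 (90 GB), 38 GB left
disk 1: place f4 (34 GB), 19 GB left
disk 4: place f5 (74 GB), 54 GB left
disk 5: place f6 (106 GB), 22 GB left
disk 1: place f7 (10 GB), 9 GB left
disk 2: place f8 (33 GB), 40 GB left
disk 2: place f9 (21 GB), 19 GB left
5 disks × 128 GB = 640 GB; used 498 GB; unused 142 GB.

142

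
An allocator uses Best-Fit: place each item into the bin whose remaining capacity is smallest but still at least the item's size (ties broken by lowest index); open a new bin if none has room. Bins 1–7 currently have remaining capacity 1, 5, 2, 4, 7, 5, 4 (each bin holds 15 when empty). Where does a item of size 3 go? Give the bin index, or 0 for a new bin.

4

Bins with room: bin 2 (5), bin 4 (4), bin 5 (7), bin 6 (5), bin 7 (4).
Tightest fit is bin 4 with 4 free.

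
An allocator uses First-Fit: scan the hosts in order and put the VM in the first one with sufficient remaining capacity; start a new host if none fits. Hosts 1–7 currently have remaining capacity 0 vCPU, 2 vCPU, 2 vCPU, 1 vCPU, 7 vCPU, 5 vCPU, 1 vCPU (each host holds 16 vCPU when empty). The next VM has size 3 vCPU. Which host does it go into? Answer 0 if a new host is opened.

Hosts with room: host 5 (7 vCPU), host 6 (5 vCPU).
The first with room is host 5.

5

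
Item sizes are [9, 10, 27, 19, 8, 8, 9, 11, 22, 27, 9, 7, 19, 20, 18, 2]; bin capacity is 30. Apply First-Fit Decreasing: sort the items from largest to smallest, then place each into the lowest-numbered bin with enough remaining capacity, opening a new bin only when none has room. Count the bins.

8

Sorted descending: 27, 27, 22, 20, 19, 19, 18, 11, 10, 9, 9, 9, 8, 8, 7, 2.
Put 27 in bin 1; 3 remain.
Put 27 in bin 2; 3 remain.
Put 22 in bin 3; 8 remain.
Put 20 in bin 4; 10 remain.
Put 19 in bin 5; 11 remain.
Put 19 in bin 6; 11 remain.
Put 18 in bin 7; 12 remain.
Put 11 in bin 5; 0 remain.
Put 10 in bin 4; 0 remain.
Put 9 in bin 6; 2 remain.
Put 9 in bin 7; 3 remain.
Put 9 in bin 8; 21 remain.
Put 8 in bin 3; 0 remain.
Put 8 in bin 8; 13 remain.
Put 7 in bin 8; 6 remain.
Put 2 in bin 1; 1 remain.
Final bins: [27,2] [27] [22,8] [20,10] [19,11] [19,9] [18,9] [9,8,7].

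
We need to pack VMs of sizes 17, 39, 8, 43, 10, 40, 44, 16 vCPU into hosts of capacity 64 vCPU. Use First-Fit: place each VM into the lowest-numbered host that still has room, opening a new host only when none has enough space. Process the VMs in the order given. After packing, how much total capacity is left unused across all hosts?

Put 17 vCPU in host 1; 47 vCPU remain.
Put 39 vCPU in host 1; 8 vCPU remain.
Put 8 vCPU in host 1; 0 vCPU remain.
Put 43 vCPU in host 2; 21 vCPU remain.
Put 10 vCPU in host 2; 11 vCPU remain.
Put 40 vCPU in host 3; 24 vCPU remain.
Put 44 vCPU in host 4; 20 vCPU remain.
Put 16 vCPU in host 3; 8 vCPU remain.
4 hosts × 64 vCPU = 256 vCPU; used 217 vCPU; unused 39 vCPU.

39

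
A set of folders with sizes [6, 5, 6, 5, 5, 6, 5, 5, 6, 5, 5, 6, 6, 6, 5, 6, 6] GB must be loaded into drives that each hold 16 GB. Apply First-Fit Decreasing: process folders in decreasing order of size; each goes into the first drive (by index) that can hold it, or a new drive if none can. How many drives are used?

7

Sorted descending: 6, 6, 6, 6, 6, 6, 6, 6, 6, 5, 5, 5, 5, 5, 5, 5, 5.
6 GB → drive 1 (remaining 10 GB)
6 GB → drive 1 (remaining 4 GB)
6 GB → drive 2 (remaining 10 GB)
6 GB → drive 2 (remaining 4 GB)
6 GB → drive 3 (remaining 10 GB)
6 GB → drive 3 (remaining 4 GB)
6 GB → drive 4 (remaining 10 GB)
6 GB → drive 4 (remaining 4 GB)
6 GB → drive 5 (remaining 10 GB)
5 GB → drive 5 (remaining 5 GB)
5 GB → drive 5 (remaining 0 GB)
5 GB → drive 6 (remaining 11 GB)
5 GB → drive 6 (remaining 6 GB)
5 GB → drive 6 (remaining 1 GB)
5 GB → drive 7 (remaining 11 GB)
5 GB → drive 7 (remaining 6 GB)
5 GB → drive 7 (remaining 1 GB)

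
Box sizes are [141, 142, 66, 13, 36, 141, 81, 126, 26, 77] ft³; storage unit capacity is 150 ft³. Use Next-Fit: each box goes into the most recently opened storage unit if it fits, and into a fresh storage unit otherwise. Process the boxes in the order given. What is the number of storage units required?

7 storage units

141 ft³ → storage unit 1 (remaining 9 ft³)
142 ft³ → storage unit 2 (remaining 8 ft³)
66 ft³ → storage unit 3 (remaining 84 ft³)
13 ft³ → storage unit 3 (remaining 71 ft³)
36 ft³ → storage unit 3 (remaining 35 ft³)
141 ft³ → storage unit 4 (remaining 9 ft³)
81 ft³ → storage unit 5 (remaining 69 ft³)
126 ft³ → storage unit 6 (remaining 24 ft³)
26 ft³ → storage unit 7 (remaining 124 ft³)
77 ft³ → storage unit 7 (remaining 47 ft³)
Final storage units: [141] [142] [66,13,36] [141] [81] [126] [26,77].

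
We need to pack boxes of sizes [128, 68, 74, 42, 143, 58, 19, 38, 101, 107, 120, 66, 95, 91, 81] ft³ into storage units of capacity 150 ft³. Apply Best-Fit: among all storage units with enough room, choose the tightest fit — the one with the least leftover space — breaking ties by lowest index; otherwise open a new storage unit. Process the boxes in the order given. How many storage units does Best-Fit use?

10 storage units

Put 128 ft³ in storage unit 1; 22 ft³ remain.
Put 68 ft³ in storage unit 2; 82 ft³ remain.
Put 74 ft³ in storage unit 2; 8 ft³ remain.
Put 42 ft³ in storage unit 3; 108 ft³ remain.
Put 143 ft³ in storage unit 4; 7 ft³ remain.
Put 58 ft³ in storage unit 3; 50 ft³ remain.
Put 19 ft³ in storage unit 1; 3 ft³ remain.
Put 38 ft³ in storage unit 3; 12 ft³ remain.
Put 101 ft³ in storage unit 5; 49 ft³ remain.
Put 107 ft³ in storage unit 6; 43 ft³ remain.
Put 120 ft³ in storage unit 7; 30 ft³ remain.
Put 66 ft³ in storage unit 8; 84 ft³ remain.
Put 95 ft³ in storage unit 9; 55 ft³ remain.
Put 91 ft³ in storage unit 10; 59 ft³ remain.
Put 81 ft³ in storage unit 8; 3 ft³ remain.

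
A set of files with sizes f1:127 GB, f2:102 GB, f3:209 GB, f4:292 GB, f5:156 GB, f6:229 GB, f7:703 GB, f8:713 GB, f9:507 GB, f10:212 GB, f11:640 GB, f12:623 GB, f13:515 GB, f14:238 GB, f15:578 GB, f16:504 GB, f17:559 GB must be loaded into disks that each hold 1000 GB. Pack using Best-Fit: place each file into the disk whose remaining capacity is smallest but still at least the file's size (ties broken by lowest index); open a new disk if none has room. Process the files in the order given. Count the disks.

Put f1 (127 GB) in disk 1; 873 GB remain.
Put f2 (102 GB) in disk 1; 771 GB remain.
Put f3 (209 GB) in disk 1; 562 GB remain.
Put f4 (292 GB) in disk 1; 270 GB remain.
Put f5 (156 GB) in disk 1; 114 GB remain.
Put f6 (229 GB) in disk 2; 771 GB remain.
Put f7 (703 GB) in disk 2; 68 GB remain.
Put f8 (713 GB) in disk 3; 287 GB remain.
Put f9 (507 GB) in disk 4; 493 GB remain.
Put f10 (212 GB) in disk 3; 75 GB remain.
Put f11 (640 GB) in disk 5; 360 GB remain.
Put f12 (623 GB) in disk 6; 377 GB remain.
Put f13 (515 GB) in disk 7; 485 GB remain.
Put f14 (238 GB) in disk 5; 122 GB remain.
Put f15 (578 GB) in disk 8; 422 GB remain.
Put f16 (504 GB) in disk 9; 496 GB remain.
Put f17 (559 GB) in disk 10; 441 GB remain.

10 disks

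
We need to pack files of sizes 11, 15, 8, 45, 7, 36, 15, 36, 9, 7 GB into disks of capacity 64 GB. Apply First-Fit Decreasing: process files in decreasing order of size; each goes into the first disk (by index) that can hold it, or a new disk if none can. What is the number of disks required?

4 disks

Sorted descending: 45, 36, 36, 15, 15, 11, 9, 8, 7, 7.
45 GB → disk 1 (remaining 19 GB)
36 GB → disk 2 (remaining 28 GB)
36 GB → disk 3 (remaining 28 GB)
15 GB → disk 1 (remaining 4 GB)
15 GB → disk 2 (remaining 13 GB)
11 GB → disk 2 (remaining 2 GB)
9 GB → disk 3 (remaining 19 GB)
8 GB → disk 3 (remaining 11 GB)
7 GB → disk 3 (remaining 4 GB)
7 GB → disk 4 (remaining 57 GB)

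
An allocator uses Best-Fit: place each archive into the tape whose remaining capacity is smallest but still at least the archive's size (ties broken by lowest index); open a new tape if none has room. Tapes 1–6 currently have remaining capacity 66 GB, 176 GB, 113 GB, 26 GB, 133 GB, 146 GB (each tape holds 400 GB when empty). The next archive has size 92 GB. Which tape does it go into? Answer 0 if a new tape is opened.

Tapes with room: tape 2 (176 GB), tape 3 (113 GB), tape 5 (133 GB), tape 6 (146 GB).
Tightest fit is tape 3 with 113 GB free.

3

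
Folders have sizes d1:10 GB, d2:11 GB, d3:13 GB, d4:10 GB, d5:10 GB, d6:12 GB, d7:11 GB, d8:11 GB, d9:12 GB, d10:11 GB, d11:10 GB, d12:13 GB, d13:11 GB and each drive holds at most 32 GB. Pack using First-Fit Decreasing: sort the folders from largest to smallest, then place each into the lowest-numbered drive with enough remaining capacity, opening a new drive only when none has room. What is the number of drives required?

Sorted descending: 13, 13, 12, 12, 11, 11, 11, 11, 11, 10, 10, 10, 10.
13 GB → drive 1 (remaining 19 GB)
13 GB → drive 1 (remaining 6 GB)
12 GB → drive 2 (remaining 20 GB)
12 GB → drive 2 (remaining 8 GB)
11 GB → drive 3 (remaining 21 GB)
11 GB → drive 3 (remaining 10 GB)
11 GB → drive 4 (remaining 21 GB)
11 GB → drive 4 (remaining 10 GB)
11 GB → drive 5 (remaining 21 GB)
10 GB → drive 3 (remaining 0 GB)
10 GB → drive 4 (remaining 0 GB)
10 GB → drive 5 (remaining 11 GB)
10 GB → drive 5 (remaining 1 GB)

5 drives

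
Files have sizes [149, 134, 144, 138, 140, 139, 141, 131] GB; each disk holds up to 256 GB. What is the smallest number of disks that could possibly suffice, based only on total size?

5

Total size = 149 + 134 + 144 + 138 + 140 + 139 + 141 + 131 = 1116 GB.
⌈1116 / 256⌉ = 5.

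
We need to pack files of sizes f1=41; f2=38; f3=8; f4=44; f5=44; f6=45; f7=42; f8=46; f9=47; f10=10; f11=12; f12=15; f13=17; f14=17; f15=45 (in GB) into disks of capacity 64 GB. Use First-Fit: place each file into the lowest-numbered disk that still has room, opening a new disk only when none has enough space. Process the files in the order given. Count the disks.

9 disks

Put f1 (41 GB) in disk 1; 23 GB remain.
Put f2 (38 GB) in disk 2; 26 GB remain.
Put f3 (8 GB) in disk 1; 15 GB remain.
Put f4 (44 GB) in disk 3; 20 GB remain.
Put f5 (44 GB) in disk 4; 20 GB remain.
Put f6 (45 GB) in disk 5; 19 GB remain.
Put f7 (42 GB) in disk 6; 22 GB remain.
Put f8 (46 GB) in disk 7; 18 GB remain.
Put f9 (47 GB) in disk 8; 17 GB remain.
Put f10 (10 GB) in disk 1; 5 GB remain.
Put f11 (12 GB) in disk 2; 14 GB remain.
Put f12 (15 GB) in disk 3; 5 GB remain.
Put f13 (17 GB) in disk 4; 3 GB remain.
Put f14 (17 GB) in disk 5; 2 GB remain.
Put f15 (45 GB) in disk 9; 19 GB remain.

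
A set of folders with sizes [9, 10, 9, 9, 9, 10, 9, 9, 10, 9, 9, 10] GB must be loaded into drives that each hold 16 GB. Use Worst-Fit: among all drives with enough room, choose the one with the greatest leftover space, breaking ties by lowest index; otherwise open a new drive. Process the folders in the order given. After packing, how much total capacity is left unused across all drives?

drive 1: place 9 GB, 7 GB left
drive 2: place 10 GB, 6 GB left
drive 3: place 9 GB, 7 GB left
drive 4: place 9 GB, 7 GB left
drive 5: place 9 GB, 7 GB left
drive 6: place 10 GB, 6 GB left
drive 7: place 9 GB, 7 GB left
drive 8: place 9 GB, 7 GB left
drive 9: place 10 GB, 6 GB left
drive 10: place 9 GB, 7 GB left
drive 11: place 9 GB, 7 GB left
drive 12: place 10 GB, 6 GB left
12 drives × 16 GB = 192 GB; used 112 GB; unused 80 GB.

80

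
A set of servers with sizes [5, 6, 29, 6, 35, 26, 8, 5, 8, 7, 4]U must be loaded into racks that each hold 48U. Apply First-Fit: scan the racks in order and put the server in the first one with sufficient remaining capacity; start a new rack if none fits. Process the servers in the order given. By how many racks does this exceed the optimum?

0

First-Fit: [5,6,29,6] [35,8,5] [26,8,7,4] → 3 racks.
Total size 139U; any packing needs at least ⌈139/48⌉ = 3 racks.
So 3 is already optimal.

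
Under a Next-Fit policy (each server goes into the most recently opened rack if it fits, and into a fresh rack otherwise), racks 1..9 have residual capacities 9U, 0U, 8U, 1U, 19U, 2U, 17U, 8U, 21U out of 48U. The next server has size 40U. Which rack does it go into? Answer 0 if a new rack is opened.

0

Next-Fit only looks at rack 9, which has 21U free.
40U does not fit, so a new rack is opened.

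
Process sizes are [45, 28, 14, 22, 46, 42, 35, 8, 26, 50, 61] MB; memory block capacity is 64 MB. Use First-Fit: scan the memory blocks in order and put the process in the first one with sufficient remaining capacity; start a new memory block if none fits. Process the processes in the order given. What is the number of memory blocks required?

Put 45 MB in memory block 1; 19 MB remain.
Put 28 MB in memory block 2; 36 MB remain.
Put 14 MB in memory block 1; 5 MB remain.
Put 22 MB in memory block 2; 14 MB remain.
Put 46 MB in memory block 3; 18 MB remain.
Put 42 MB in memory block 4; 22 MB remain.
Put 35 MB in memory block 5; 29 MB remain.
Put 8 MB in memory block 2; 6 MB remain.
Put 26 MB in memory block 5; 3 MB remain.
Put 50 MB in memory block 6; 14 MB remain.
Put 61 MB in memory block 7; 3 MB remain.

7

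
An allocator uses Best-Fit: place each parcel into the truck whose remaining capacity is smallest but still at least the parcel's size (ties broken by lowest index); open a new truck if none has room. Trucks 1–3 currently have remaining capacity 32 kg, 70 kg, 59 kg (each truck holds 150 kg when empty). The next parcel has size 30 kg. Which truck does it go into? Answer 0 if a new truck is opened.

Trucks with room: truck 1 (32 kg), truck 2 (70 kg), truck 3 (59 kg).
Tightest fit is truck 1 with 32 kg free.

1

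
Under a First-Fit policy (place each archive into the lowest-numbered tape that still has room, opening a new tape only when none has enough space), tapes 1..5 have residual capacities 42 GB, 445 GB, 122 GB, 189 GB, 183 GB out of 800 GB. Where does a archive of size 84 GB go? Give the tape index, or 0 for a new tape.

Tapes with room: tape 2 (445 GB), tape 3 (122 GB), tape 4 (189 GB), tape 5 (183 GB).
The first with room is tape 2.

2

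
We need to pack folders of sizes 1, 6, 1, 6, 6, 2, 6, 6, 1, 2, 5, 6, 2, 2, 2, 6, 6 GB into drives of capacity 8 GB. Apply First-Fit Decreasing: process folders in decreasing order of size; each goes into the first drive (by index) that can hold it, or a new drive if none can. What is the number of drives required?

9

Sorted descending: 6, 6, 6, 6, 6, 6, 6, 6, 5, 2, 2, 2, 2, 2, 1, 1, 1.
6 GB → drive 1 (remaining 2 GB)
6 GB → drive 2 (remaining 2 GB)
6 GB → drive 3 (remaining 2 GB)
6 GB → drive 4 (remaining 2 GB)
6 GB → drive 5 (remaining 2 GB)
6 GB → drive 6 (remaining 2 GB)
6 GB → drive 7 (remaining 2 GB)
6 GB → drive 8 (remaining 2 GB)
5 GB → drive 9 (remaining 3 GB)
2 GB → drive 1 (remaining 0 GB)
2 GB → drive 2 (remaining 0 GB)
2 GB → drive 3 (remaining 0 GB)
2 GB → drive 4 (remaining 0 GB)
2 GB → drive 5 (remaining 0 GB)
1 GB → drive 6 (remaining 1 GB)
1 GB → drive 6 (remaining 0 GB)
1 GB → drive 7 (remaining 1 GB)
Final drives: [6,2] [6,2] [6,2] [6,2] [6,2] [6,1,1] [6,1] [6] [5].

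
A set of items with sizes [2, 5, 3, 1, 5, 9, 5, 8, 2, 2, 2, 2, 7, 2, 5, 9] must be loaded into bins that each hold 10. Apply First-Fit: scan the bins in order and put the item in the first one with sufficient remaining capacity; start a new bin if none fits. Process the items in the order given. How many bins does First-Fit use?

2 → bin 1 (remaining 8)
5 → bin 1 (remaining 3)
3 → bin 1 (remaining 0)
1 → bin 2 (remaining 9)
5 → bin 2 (remaining 4)
9 → bin 3 (remaining 1)
5 → bin 4 (remaining 5)
8 → bin 5 (remaining 2)
2 → bin 2 (remaining 2)
2 → bin 2 (remaining 0)
2 → bin 4 (remaining 3)
2 → bin 4 (remaining 1)
7 → bin 6 (remaining 3)
2 → bin 5 (remaining 0)
5 → bin 7 (remaining 5)
9 → bin 8 (remaining 1)

8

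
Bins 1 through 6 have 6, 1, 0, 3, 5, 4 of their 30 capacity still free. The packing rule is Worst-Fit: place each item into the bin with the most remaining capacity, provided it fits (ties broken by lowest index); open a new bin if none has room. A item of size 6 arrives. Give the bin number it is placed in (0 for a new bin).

1

Bins with room: bin 1 (6).
Most room is bin 1 with 6 free.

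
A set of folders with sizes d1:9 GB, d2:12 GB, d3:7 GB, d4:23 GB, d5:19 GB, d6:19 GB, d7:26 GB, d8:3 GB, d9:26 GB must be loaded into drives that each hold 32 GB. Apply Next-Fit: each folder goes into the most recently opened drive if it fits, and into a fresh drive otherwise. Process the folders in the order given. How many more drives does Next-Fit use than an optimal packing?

Next-Fit: [9,12,7] [23] [19] [19] [26,3] [26] → 6 drives.
Total size 144 GB; any packing needs at least ⌈144/32⌉ = 5 drives.
An optimal packing achieves that bound: [26,3] [26] [23,9] [19,12] [19,7] → 5 drives.
Excess: 6 − 5 = 1.

1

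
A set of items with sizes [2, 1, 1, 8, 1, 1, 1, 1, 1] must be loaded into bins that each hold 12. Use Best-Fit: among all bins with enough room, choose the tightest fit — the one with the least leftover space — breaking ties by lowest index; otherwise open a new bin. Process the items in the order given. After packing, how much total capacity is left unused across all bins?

Put 2 in bin 1; 10 remain.
Put 1 in bin 1; 9 remain.
Put 1 in bin 1; 8 remain.
Put 8 in bin 1; 0 remain.
Put 1 in bin 2; 11 remain.
Put 1 in bin 2; 10 remain.
Put 1 in bin 2; 9 remain.
Put 1 in bin 2; 8 remain.
Put 1 in bin 2; 7 remain.
2 bins × 12 = 24; used 17; unused 7.

7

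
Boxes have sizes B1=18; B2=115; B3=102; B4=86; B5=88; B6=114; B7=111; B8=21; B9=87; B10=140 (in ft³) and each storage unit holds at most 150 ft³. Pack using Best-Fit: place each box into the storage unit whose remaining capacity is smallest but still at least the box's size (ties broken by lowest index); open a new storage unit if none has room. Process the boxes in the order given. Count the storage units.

8

storage unit 1: place B1 (18 ft³), 132 ft³ left
storage unit 1: place B2 (115 ft³), 17 ft³ left
storage unit 2: place B3 (102 ft³), 48 ft³ left
storage unit 3: place B4 (86 ft³), 64 ft³ left
storage unit 4: place B5 (88 ft³), 62 ft³ left
storage unit 5: place B6 (114 ft³), 36 ft³ left
storage unit 6: place B7 (111 ft³), 39 ft³ left
storage unit 5: place B8 (21 ft³), 15 ft³ left
storage unit 7: place B9 (87 ft³), 63 ft³ left
storage unit 8: place B10 (140 ft³), 10 ft³ left
Final storage units: [18,115] [102] [86] [88] [114,21] [111] [87] [140].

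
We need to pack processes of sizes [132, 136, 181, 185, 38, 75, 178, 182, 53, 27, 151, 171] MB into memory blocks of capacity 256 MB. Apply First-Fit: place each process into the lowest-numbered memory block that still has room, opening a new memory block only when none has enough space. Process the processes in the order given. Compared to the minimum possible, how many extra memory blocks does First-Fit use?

0

First-Fit: [132,38,75] [136,53,27] [181] [185] [178] [182] [151] [171] → 8 memory blocks.
8 processes exceed 128 MB (half the capacity), and no two of those can share a memory block, so at least 8 memory blocks are needed.
So 8 is already optimal.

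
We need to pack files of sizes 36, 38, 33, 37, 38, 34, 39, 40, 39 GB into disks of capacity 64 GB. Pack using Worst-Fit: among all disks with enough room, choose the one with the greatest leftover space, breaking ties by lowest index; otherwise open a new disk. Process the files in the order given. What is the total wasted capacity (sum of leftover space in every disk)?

36 GB → disk 1 (remaining 28 GB)
38 GB → disk 2 (remaining 26 GB)
33 GB → disk 3 (remaining 31 GB)
37 GB → disk 4 (remaining 27 GB)
38 GB → disk 5 (remaining 26 GB)
34 GB → disk 6 (remaining 30 GB)
39 GB → disk 7 (remaining 25 GB)
40 GB → disk 8 (remaining 24 GB)
39 GB → disk 9 (remaining 25 GB)
9 disks × 64 GB = 576 GB; used 334 GB; unused 242 GB.

242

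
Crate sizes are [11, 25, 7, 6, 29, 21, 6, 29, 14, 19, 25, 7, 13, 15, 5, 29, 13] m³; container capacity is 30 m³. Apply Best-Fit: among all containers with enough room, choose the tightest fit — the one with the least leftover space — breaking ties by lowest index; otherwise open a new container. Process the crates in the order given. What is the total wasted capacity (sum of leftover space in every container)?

container 1: place 11 m³, 19 m³ left
container 2: place 25 m³, 5 m³ left
container 1: place 7 m³, 12 m³ left
container 1: place 6 m³, 6 m³ left
container 3: place 29 m³, 1 m³ left
container 4: place 21 m³, 9 m³ left
container 1: place 6 m³, 0 m³ left
container 5: place 29 m³, 1 m³ left
container 6: place 14 m³, 16 m³ left
container 7: place 19 m³, 11 m³ left
container 8: place 25 m³, 5 m³ left
container 4: place 7 m³, 2 m³ left
container 6: place 13 m³, 3 m³ left
container 9: place 15 m³, 15 m³ left
container 2: place 5 m³, 0 m³ left
container 10: place 29 m³, 1 m³ left
container 9: place 13 m³, 2 m³ left
10 containers × 30 m³ = 300 m³; used 274 m³; unused 26 m³.

26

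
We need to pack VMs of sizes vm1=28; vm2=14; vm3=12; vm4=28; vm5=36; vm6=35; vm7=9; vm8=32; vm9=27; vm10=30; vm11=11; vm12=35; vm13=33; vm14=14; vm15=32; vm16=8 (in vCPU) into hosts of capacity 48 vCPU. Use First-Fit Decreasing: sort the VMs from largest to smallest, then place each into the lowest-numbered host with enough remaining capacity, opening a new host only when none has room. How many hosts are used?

Sorted descending: 36, 35, 35, 33, 32, 32, 30, 28, 28, 27, 14, 14, 12, 11, 9, 8.
Put 36 vCPU in host 1; 12 vCPU remain.
Put 35 vCPU in host 2; 13 vCPU remain.
Put 35 vCPU in host 3; 13 vCPU remain.
Put 33 vCPU in host 4; 15 vCPU remain.
Put 32 vCPU in host 5; 16 vCPU remain.
Put 32 vCPU in host 6; 16 vCPU remain.
Put 30 vCPU in host 7; 18 vCPU remain.
Put 28 vCPU in host 8; 20 vCPU remain.
Put 28 vCPU in host 9; 20 vCPU remain.
Put 27 vCPU in host 10; 21 vCPU remain.
Put 14 vCPU in host 4; 1 vCPU remain.
Put 14 vCPU in host 5; 2 vCPU remain.
Put 12 vCPU in host 1; 0 vCPU remain.
Put 11 vCPU in host 2; 2 vCPU remain.
Put 9 vCPU in host 3; 4 vCPU remain.
Put 8 vCPU in host 6; 8 vCPU remain.

10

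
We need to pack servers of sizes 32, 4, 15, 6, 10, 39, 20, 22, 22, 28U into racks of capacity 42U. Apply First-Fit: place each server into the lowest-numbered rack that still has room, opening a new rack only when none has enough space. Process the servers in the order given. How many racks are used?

32U → rack 1 (remaining 10U)
4U → rack 1 (remaining 6U)
15U → rack 2 (remaining 27U)
6U → rack 1 (remaining 0U)
10U → rack 2 (remaining 17U)
39U → rack 3 (remaining 3U)
20U → rack 4 (remaining 22U)
22U → rack 4 (remaining 0U)
22U → rack 5 (remaining 20U)
28U → rack 6 (remaining 14U)
Final racks: [32,4,6] [15,10] [39] [20,22] [22] [28].

6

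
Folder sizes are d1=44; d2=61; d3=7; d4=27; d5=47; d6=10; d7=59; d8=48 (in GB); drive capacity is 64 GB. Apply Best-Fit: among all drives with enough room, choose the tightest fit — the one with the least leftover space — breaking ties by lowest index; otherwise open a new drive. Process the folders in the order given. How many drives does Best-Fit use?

Put d1 (44 GB) in drive 1; 20 GB remain.
Put d2 (61 GB) in drive 2; 3 GB remain.
Put d3 (7 GB) in drive 1; 13 GB remain.
Put d4 (27 GB) in drive 3; 37 GB remain.
Put d5 (47 GB) in drive 4; 17 GB remain.
Put d6 (10 GB) in drive 1; 3 GB remain.
Put d7 (59 GB) in drive 5; 5 GB remain.
Put d8 (48 GB) in drive 6; 16 GB remain.

6 drives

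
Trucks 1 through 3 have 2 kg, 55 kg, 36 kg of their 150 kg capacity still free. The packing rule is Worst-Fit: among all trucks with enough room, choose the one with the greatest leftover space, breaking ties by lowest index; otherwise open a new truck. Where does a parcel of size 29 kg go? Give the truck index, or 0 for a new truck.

2

Trucks with room: truck 2 (55 kg), truck 3 (36 kg).
Most room is truck 2 with 55 kg free.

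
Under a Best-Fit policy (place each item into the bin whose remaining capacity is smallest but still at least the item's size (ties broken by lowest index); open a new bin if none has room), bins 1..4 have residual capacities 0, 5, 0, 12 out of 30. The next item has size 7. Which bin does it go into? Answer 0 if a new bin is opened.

Bins with room: bin 4 (12).
Tightest fit is bin 4 with 12 free.

4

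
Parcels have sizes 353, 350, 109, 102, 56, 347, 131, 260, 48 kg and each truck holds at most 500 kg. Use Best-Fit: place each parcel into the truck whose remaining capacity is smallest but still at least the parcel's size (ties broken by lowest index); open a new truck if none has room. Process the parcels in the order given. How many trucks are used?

353 kg → truck 1 (remaining 147 kg)
350 kg → truck 2 (remaining 150 kg)
109 kg → truck 1 (remaining 38 kg)
102 kg → truck 2 (remaining 48 kg)
56 kg → truck 3 (remaining 444 kg)
347 kg → truck 3 (remaining 97 kg)
131 kg → truck 4 (remaining 369 kg)
260 kg → truck 4 (remaining 109 kg)
48 kg → truck 2 (remaining 0 kg)
Final trucks: [353,109] [350,102,48] [56,347] [131,260].

4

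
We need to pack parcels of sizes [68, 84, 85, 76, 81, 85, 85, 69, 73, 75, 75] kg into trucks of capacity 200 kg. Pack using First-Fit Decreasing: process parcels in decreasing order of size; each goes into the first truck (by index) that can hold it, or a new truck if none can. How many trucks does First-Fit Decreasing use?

Sorted descending: 85, 85, 85, 84, 81, 76, 75, 75, 73, 69, 68.
85 kg → truck 1 (remaining 115 kg)
85 kg → truck 1 (remaining 30 kg)
85 kg → truck 2 (remaining 115 kg)
84 kg → truck 2 (remaining 31 kg)
81 kg → truck 3 (remaining 119 kg)
76 kg → truck 3 (remaining 43 kg)
75 kg → truck 4 (remaining 125 kg)
75 kg → truck 4 (remaining 50 kg)
73 kg → truck 5 (remaining 127 kg)
69 kg → truck 5 (remaining 58 kg)
68 kg → truck 6 (remaining 132 kg)
Final trucks: [85,85] [85,84] [81,76] [75,75] [73,69] [68].

6 trucks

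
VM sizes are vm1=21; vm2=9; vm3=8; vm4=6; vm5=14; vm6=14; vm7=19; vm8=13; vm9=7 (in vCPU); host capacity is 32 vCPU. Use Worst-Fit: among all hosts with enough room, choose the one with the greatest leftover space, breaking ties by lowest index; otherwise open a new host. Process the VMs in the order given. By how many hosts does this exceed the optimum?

0

Worst-Fit: [21,9] [8,6,14] [14,13] [19,7] → 4 hosts.
Total size 111 vCPU; any packing needs at least ⌈111/32⌉ = 4 hosts.
So 4 is already optimal.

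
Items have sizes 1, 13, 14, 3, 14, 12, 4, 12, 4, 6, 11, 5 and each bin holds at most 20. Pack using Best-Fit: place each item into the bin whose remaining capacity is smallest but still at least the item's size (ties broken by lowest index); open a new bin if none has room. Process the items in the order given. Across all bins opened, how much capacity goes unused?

1 → bin 1 (remaining 19)
13 → bin 1 (remaining 6)
14 → bin 2 (remaining 6)
3 → bin 1 (remaining 3)
14 → bin 3 (remaining 6)
12 → bin 4 (remaining 8)
4 → bin 2 (remaining 2)
12 → bin 5 (remaining 8)
4 → bin 3 (remaining 2)
6 → bin 4 (remaining 2)
11 → bin 6 (remaining 9)
5 → bin 5 (remaining 3)
6 bins × 20 = 120; used 99; unused 21.

21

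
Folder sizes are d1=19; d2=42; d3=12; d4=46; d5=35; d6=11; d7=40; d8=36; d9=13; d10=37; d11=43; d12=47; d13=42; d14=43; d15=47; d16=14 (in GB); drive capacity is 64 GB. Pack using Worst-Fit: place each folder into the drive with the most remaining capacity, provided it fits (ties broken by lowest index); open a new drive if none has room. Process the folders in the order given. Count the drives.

11

drive 1: place d1 (19 GB), 45 GB left
drive 1: place d2 (42 GB), 3 GB left
drive 2: place d3 (12 GB), 52 GB left
drive 2: place d4 (46 GB), 6 GB left
drive 3: place d5 (35 GB), 29 GB left
drive 3: place d6 (11 GB), 18 GB left
drive 4: place d7 (40 GB), 24 GB left
drive 5: place d8 (36 GB), 28 GB left
drive 5: place d9 (13 GB), 15 GB left
drive 6: place d10 (37 GB), 27 GB left
drive 7: place d11 (43 GB), 21 GB left
drive 8: place d12 (47 GB), 17 GB left
drive 9: place d13 (42 GB), 22 GB left
drive 10: place d14 (43 GB), 21 GB left
drive 11: place d15 (47 GB), 17 GB left
drive 6: place d16 (14 GB), 13 GB left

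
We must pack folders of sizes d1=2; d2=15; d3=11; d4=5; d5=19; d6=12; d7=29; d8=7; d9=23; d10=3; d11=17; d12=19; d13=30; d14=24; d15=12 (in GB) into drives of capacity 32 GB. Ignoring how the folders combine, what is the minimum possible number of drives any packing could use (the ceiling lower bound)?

8

Total size = 2 + 15 + 11 + 5 + 19 + 12 + 29 + 7 + 23 + 3 + 17 + 19 + 30 + 24 + 12 = 228 GB.
⌈228 / 32⌉ = 8.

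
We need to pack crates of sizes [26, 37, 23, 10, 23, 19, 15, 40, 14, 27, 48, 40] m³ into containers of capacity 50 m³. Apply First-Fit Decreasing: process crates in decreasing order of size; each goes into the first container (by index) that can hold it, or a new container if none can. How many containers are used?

7 containers

Sorted descending: 48, 40, 40, 37, 27, 26, 23, 23, 19, 15, 14, 10.
48 m³ → container 1 (remaining 2 m³)
40 m³ → container 2 (remaining 10 m³)
40 m³ → container 3 (remaining 10 m³)
37 m³ → container 4 (remaining 13 m³)
27 m³ → container 5 (remaining 23 m³)
26 m³ → container 6 (remaining 24 m³)
23 m³ → container 5 (remaining 0 m³)
23 m³ → container 6 (remaining 1 m³)
19 m³ → container 7 (remaining 31 m³)
15 m³ → container 7 (remaining 16 m³)
14 m³ → container 7 (remaining 2 m³)
10 m³ → container 2 (remaining 0 m³)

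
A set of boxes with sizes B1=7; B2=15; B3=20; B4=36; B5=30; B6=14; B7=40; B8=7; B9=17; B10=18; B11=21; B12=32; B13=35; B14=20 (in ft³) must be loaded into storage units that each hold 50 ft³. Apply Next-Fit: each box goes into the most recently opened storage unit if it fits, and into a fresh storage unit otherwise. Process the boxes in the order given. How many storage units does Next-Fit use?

Put B1 (7 ft³) in storage unit 1; 43 ft³ remain.
Put B2 (15 ft³) in storage unit 1; 28 ft³ remain.
Put B3 (20 ft³) in storage unit 1; 8 ft³ remain.
Put B4 (36 ft³) in storage unit 2; 14 ft³ remain.
Put B5 (30 ft³) in storage unit 3; 20 ft³ remain.
Put B6 (14 ft³) in storage unit 3; 6 ft³ remain.
Put B7 (40 ft³) in storage unit 4; 10 ft³ remain.
Put B8 (7 ft³) in storage unit 4; 3 ft³ remain.
Put B9 (17 ft³) in storage unit 5; 33 ft³ remain.
Put B10 (18 ft³) in storage unit 5; 15 ft³ remain.
Put B11 (21 ft³) in storage unit 6; 29 ft³ remain.
Put B12 (32 ft³) in storage unit 7; 18 ft³ remain.
Put B13 (35 ft³) in storage unit 8; 15 ft³ remain.
Put B14 (20 ft³) in storage unit 9; 30 ft³ remain.
Final storage units: [7,15,20] [36] [30,14] [40,7] [17,18] [21] [32] [35] [20].

9 storage units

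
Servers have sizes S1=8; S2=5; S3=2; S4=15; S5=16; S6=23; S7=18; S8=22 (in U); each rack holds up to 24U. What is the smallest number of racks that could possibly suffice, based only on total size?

Total size = 8 + 5 + 2 + 15 + 16 + 23 + 18 + 22 = 109U.
⌈109 / 24⌉ = 5.

5 racks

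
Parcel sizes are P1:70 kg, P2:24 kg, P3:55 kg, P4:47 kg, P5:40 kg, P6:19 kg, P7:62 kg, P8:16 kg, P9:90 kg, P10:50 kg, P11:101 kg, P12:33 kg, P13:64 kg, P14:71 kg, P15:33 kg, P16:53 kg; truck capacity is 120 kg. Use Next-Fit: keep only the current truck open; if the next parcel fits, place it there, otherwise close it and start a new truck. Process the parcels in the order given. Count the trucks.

P1 (70 kg) → truck 1 (remaining 50 kg)
P2 (24 kg) → truck 1 (remaining 26 kg)
P3 (55 kg) → truck 2 (remaining 65 kg)
P4 (47 kg) → truck 2 (remaining 18 kg)
P5 (40 kg) → truck 3 (remaining 80 kg)
P6 (19 kg) → truck 3 (remaining 61 kg)
P7 (62 kg) → truck 4 (remaining 58 kg)
P8 (16 kg) → truck 4 (remaining 42 kg)
P9 (90 kg) → truck 5 (remaining 30 kg)
P10 (50 kg) → truck 6 (remaining 70 kg)
P11 (101 kg) → truck 7 (remaining 19 kg)
P12 (33 kg) → truck 8 (remaining 87 kg)
P13 (64 kg) → truck 8 (remaining 23 kg)
P14 (71 kg) → truck 9 (remaining 49 kg)
P15 (33 kg) → truck 9 (remaining 16 kg)
P16 (53 kg) → truck 10 (remaining 67 kg)

10 trucks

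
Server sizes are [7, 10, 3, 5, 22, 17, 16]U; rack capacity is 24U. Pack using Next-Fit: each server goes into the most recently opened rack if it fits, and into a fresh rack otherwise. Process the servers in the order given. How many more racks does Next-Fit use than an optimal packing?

1

Next-Fit: [7,10,3] [5] [22] [17] [16] → 5 racks.
Total size 80U; any packing needs at least ⌈80/24⌉ = 4 racks.
An optimal packing achieves that bound: [22] [17,7] [16,5,3] [10] → 4 racks.
Excess: 5 − 4 = 1.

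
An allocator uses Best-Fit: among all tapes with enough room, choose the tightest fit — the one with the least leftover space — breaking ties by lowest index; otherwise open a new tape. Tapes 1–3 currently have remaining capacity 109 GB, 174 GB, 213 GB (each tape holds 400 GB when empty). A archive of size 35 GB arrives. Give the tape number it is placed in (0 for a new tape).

Tapes with room: tape 1 (109 GB), tape 2 (174 GB), tape 3 (213 GB).
Tightest fit is tape 1 with 109 GB free.

1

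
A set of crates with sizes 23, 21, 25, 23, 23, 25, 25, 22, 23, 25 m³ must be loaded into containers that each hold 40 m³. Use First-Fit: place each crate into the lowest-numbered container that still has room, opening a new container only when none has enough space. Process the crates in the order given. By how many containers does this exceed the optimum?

0

First-Fit: [23] [21] [25] [23] [23] [25] [25] [22] [23] [25] → 10 containers.
10 crates exceed 20 m³ (half the capacity), and no two of those can share a container, so at least 10 containers are needed.
So 10 is already optimal.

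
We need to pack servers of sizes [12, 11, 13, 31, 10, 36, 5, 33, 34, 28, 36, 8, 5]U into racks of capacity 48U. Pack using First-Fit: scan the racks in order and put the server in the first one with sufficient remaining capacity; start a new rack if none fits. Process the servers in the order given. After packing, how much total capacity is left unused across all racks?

74

Put 12U in rack 1; 36U remain.
Put 11U in rack 1; 25U remain.
Put 13U in rack 1; 12U remain.
Put 31U in rack 2; 17U remain.
Put 10U in rack 1; 2U remain.
Put 36U in rack 3; 12U remain.
Put 5U in rack 2; 12U remain.
Put 33U in rack 4; 15U remain.
Put 34U in rack 5; 14U remain.
Put 28U in rack 6; 20U remain.
Put 36U in rack 7; 12U remain.
Put 8U in rack 2; 4U remain.
Put 5U in rack 3; 7U remain.
7 racks × 48U = 336U; used 262U; unused 74U.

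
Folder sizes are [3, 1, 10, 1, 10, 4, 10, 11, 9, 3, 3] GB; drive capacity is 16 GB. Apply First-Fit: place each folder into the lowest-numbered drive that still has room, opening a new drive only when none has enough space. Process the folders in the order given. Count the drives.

5

Put 3 GB in drive 1; 13 GB remain.
Put 1 GB in drive 1; 12 GB remain.
Put 10 GB in drive 1; 2 GB remain.
Put 1 GB in drive 1; 1 GB remain.
Put 10 GB in drive 2; 6 GB remain.
Put 4 GB in drive 2; 2 GB remain.
Put 10 GB in drive 3; 6 GB remain.
Put 11 GB in drive 4; 5 GB remain.
Put 9 GB in drive 5; 7 GB remain.
Put 3 GB in drive 3; 3 GB remain.
Put 3 GB in drive 3; 0 GB remain.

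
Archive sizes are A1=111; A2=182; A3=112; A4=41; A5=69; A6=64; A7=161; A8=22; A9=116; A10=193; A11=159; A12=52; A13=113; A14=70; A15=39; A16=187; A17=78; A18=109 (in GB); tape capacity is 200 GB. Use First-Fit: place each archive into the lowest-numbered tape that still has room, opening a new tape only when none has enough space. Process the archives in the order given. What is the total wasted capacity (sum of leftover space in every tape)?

322

A1 (111 GB) → tape 1 (remaining 89 GB)
A2 (182 GB) → tape 2 (remaining 18 GB)
A3 (112 GB) → tape 3 (remaining 88 GB)
A4 (41 GB) → tape 1 (remaining 48 GB)
A5 (69 GB) → tape 3 (remaining 19 GB)
A6 (64 GB) → tape 4 (remaining 136 GB)
A7 (161 GB) → tape 5 (remaining 39 GB)
A8 (22 GB) → tape 1 (remaining 26 GB)
A9 (116 GB) → tape 4 (remaining 20 GB)
A10 (193 GB) → tape 6 (remaining 7 GB)
A11 (159 GB) → tape 7 (remaining 41 GB)
A12 (52 GB) → tape 8 (remaining 148 GB)
A13 (113 GB) → tape 8 (remaining 35 GB)
A14 (70 GB) → tape 9 (remaining 130 GB)
A15 (39 GB) → tape 5 (remaining 0 GB)
A16 (187 GB) → tape 10 (remaining 13 GB)
A17 (78 GB) → tape 9 (remaining 52 GB)
A18 (109 GB) → tape 11 (remaining 91 GB)
11 tapes × 200 GB = 2200 GB; used 1878 GB; unused 322 GB.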